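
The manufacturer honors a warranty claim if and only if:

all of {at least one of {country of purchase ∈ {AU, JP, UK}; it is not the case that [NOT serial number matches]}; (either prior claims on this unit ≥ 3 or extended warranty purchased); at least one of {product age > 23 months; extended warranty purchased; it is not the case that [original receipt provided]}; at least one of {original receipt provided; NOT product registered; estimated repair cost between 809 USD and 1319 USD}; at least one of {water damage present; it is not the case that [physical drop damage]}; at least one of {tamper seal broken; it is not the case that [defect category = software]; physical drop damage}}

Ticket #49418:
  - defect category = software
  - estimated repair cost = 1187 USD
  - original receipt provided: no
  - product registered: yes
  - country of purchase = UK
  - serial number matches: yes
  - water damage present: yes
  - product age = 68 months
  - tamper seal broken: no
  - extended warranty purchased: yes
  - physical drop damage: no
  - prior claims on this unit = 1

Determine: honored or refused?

Refused

Atomic conditions:
  country of purchase ∈ {AU, JP, UK}: UK is in the set → true
  NOT serial number matches: yes → false
  prior claims on this unit ≥ 3: 1 ≥ 3 is false
  extended warranty purchased: yes → true
  product age > 23 months: 68 > 23 is true
  original receipt provided: no → false
  NOT product registered: yes → false
  estimated repair cost between 809 USD and 1319 USD: 1187 in [809, 1319] is true
  water damage present: yes → true
  physical drop damage: no → false
  tamper seal broken: no → false
  defect category = software: software == software is true
Combine:
[1.2] NOT false = true
[1] true OR true = true
[2] false OR true = true
[3.3] NOT false = true
[3] true OR true OR true = true
[4] false OR false OR true = true
[5.2] NOT false = true
[5] true OR true = true
[6.2] NOT true = false
[6] false OR false OR false = false
[root] true AND true AND true AND true AND true AND false = false
Overall: false → refused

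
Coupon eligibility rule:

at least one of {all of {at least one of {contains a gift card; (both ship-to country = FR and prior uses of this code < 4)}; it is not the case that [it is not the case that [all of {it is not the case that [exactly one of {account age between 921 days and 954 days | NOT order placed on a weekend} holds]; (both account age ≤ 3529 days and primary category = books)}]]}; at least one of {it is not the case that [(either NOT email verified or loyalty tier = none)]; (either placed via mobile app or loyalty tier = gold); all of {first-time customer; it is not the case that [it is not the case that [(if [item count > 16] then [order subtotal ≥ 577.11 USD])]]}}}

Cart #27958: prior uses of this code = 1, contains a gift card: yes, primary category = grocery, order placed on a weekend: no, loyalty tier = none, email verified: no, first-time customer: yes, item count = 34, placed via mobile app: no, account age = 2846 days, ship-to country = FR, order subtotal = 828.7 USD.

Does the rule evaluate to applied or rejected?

Applied

Atomic conditions:
  contains a gift card: yes → true
  ship-to country = FR: FR == FR is true
  prior uses of this code < 4: 1 < 4 is true
  account age between 921 days and 954 days: 2846 in [921, 954] is false
  NOT order placed on a weekend: no → true
  account age ≤ 3529 days: 2846 ≤ 3529 is true
  primary category = books: grocery == books is false
  NOT email verified: no → true
  loyalty tier = none: none == none is true
  placed via mobile app: no → false
  loyalty tier = gold: none == gold is false
  first-time customer: yes → true
  item count > 16: 34 > 16 is true
  order subtotal ≥ 577.11 USD: 828.7 ≥ 577.11 is true
Combine:
[1.1.2] true AND true = true
[1.1] true OR true = true
[1.2.1.1.1.1] exactly-one(false, true) = true
[1.2.1.1.1] NOT true = false
[1.2.1.1.2] true AND false = false
[1.2.1.1] false AND false = false
[1.2.1] NOT false = true
[1.2] NOT true = false
[1] true AND false = false
[2.1.1] true OR true = true
[2.1] NOT true = false
[2.2] false OR false = false
[2.3.2.1.1] true → true = true
[2.3.2.1] NOT true = false
[2.3.2] NOT false = true
[2.3] true AND true = true
[2] false OR false OR true = true
[root] false OR true = true
Overall: true → applied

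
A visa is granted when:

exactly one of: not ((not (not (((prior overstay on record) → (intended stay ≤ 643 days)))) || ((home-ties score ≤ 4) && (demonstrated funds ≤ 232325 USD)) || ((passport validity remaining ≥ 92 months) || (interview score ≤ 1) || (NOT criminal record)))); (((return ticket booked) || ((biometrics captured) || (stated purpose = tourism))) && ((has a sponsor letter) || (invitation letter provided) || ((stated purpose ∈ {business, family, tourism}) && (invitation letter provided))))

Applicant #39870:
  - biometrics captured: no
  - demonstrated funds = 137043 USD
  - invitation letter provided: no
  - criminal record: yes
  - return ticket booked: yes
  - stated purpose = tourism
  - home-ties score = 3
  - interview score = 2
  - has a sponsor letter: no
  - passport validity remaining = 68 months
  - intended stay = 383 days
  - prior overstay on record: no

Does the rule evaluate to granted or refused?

Atomic conditions:
  prior overstay on record: no → false
  intended stay ≤ 643 days: 383 ≤ 643 is true
  home-ties score ≤ 4: 3 ≤ 4 is true
  demonstrated funds ≤ 232325 USD: 137043 ≤ 232325 is true
  passport validity remaining ≥ 92 months: 68 ≥ 92 is false
  interview score ≤ 1: 2 ≤ 1 is false
  NOT criminal record: yes → false
  return ticket booked: yes → true
  biometrics captured: no → false
  stated purpose = tourism: tourism == tourism is true
  has a sponsor letter: no → false
  invitation letter provided: no → false
  stated purpose ∈ {business, family, tourism}: tourism is in the set → true
Combine:
[1.1.1.1.1] false → true (antecedent false ⇒ implication holds) = true
[1.1.1.1] NOT true = false
[1.1.1] NOT false = true
[1.1.2] true AND true = true
[1.1.3] false OR false OR false = false
[1.1] true OR true OR false = true
[1] NOT true = false
[2.1.2] false OR true = true
[2.1] true OR true = true
[2.2.3] true AND false = false
[2.2] false OR false OR false = false
[2] true AND false = false
[root] exactly-one(false, false) = false
Overall: false → refused

Refused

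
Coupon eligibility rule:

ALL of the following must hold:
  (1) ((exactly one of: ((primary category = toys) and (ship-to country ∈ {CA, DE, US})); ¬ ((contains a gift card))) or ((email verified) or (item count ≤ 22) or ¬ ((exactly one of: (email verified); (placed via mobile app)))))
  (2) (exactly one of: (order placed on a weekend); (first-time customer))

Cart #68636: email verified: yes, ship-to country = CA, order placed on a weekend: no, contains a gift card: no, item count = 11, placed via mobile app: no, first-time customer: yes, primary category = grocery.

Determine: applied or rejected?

Applied

Atomic conditions:
  primary category = toys: grocery == toys is false
  ship-to country ∈ {CA, DE, US}: CA is in the set → true
  contains a gift card: no → false
  email verified: yes → true
  item count ≤ 22: 11 ≤ 22 is true
  placed via mobile app: no → false
  order placed on a weekend: no → false
  first-time customer: yes → true
Combine:
[1.1.1] false AND true = false
[1.1.2] NOT false = true
[1.1] exactly-one(false, true) = true
[1.2.3.1] exactly-one(true, false) = true
[1.2.3] NOT true = false
[1.2] true OR true OR false = true
[1] true OR true = true
[2] exactly-one(false, true) = true
[root] true AND true = true
Overall: true → applied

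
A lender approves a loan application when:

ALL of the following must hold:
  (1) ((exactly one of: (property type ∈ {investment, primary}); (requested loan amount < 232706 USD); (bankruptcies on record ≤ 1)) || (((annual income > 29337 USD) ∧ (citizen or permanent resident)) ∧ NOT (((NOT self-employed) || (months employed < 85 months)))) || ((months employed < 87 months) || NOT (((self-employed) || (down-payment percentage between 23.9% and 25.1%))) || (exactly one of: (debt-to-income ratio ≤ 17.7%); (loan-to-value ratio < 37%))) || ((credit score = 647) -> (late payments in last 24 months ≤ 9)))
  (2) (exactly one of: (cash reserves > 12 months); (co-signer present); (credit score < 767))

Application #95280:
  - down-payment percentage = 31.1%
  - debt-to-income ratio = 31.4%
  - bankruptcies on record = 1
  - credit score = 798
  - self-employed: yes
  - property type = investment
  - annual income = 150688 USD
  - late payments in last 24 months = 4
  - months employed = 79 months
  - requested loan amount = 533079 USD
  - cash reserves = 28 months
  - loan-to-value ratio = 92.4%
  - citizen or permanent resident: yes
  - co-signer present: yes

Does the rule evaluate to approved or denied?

Denied

Atomic conditions:
  property type ∈ {investment, primary}: investment is in the set → true
  requested loan amount < 232706 USD: 533079 < 232706 is false
  bankruptcies on record ≤ 1: 1 ≤ 1 is true
  annual income > 29337 USD: 150688 > 29337 is true
  citizen or permanent resident: yes → true
  NOT self-employed: yes → false
  months employed < 85 months: 79 < 85 is true
  months employed < 87 months: 79 < 87 is true
  self-employed: yes → true
  down-payment percentage between 23.9% and 25.1%: 31.1 in [23.9, 25.1] is false
  debt-to-income ratio ≤ 17.7%: 31.4 ≤ 17.7 is false
  loan-to-value ratio < 37%: 92.4 < 37 is false
  credit score = 647: 798 == 647 is false
  late payments in last 24 months ≤ 9: 4 ≤ 9 is true
  cash reserves > 12 months: 28 > 12 is true
  co-signer present: yes → true
  credit score < 767: 798 < 767 is false
Combine:
[1.1] exactly-one(true, false, true) = false
[1.2.1] true AND true = true
[1.2.2.1] false OR true = true
[1.2.2] NOT true = false
[1.2] true AND false = false
[1.3.2.1] true OR false = true
[1.3.2] NOT true = false
[1.3.3] exactly-one(false, false) = false
[1.3] true OR false OR false = true
[1.4] false → true (antecedent false ⇒ implication holds) = true
[1] false OR false OR true OR true = true
[2] exactly-one(true, true, false) = false
[root] true AND false = false
Overall: false → denied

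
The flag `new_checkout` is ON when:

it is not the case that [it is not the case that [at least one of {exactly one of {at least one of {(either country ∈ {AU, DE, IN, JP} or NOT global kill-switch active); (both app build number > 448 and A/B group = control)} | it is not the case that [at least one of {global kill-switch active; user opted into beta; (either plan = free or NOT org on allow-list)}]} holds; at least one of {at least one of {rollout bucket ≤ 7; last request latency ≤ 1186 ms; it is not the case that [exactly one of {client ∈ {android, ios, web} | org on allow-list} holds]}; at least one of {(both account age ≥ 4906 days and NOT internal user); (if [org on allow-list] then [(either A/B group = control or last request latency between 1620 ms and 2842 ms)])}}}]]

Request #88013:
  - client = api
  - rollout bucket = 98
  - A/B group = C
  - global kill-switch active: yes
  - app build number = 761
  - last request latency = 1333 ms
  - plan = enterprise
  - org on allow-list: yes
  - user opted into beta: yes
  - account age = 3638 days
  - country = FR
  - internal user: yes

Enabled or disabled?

Atomic conditions:
  country ∈ {AU, DE, IN, JP}: FR is not in the set → false
  NOT global kill-switch active: yes → false
  app build number > 448: 761 > 448 is true
  A/B group = control: C == control is false
  global kill-switch active: yes → true
  user opted into beta: yes → true
  plan = free: enterprise == free is false
  NOT org on allow-list: yes → false
  rollout bucket ≤ 7: 98 ≤ 7 is false
  last request latency ≤ 1186 ms: 1333 ≤ 1186 is false
  client ∈ {android, ios, web}: api is not in the set → false
  org on allow-list: yes → true
  account age ≥ 4906 days: 3638 ≥ 4906 is false
  NOT internal user: yes → false
  last request latency between 1620 ms and 2842 ms: 1333 in [1620, 2842] is false
Combine:
[1.1.1.1.1] false OR false = false
[1.1.1.1.2] true AND false = false
[1.1.1.1] false OR false = false
[1.1.1.2.1.3] false OR false = false
[1.1.1.2.1] true OR true OR false = true
[1.1.1.2] NOT true = false
[1.1.1] exactly-one(false, false) = false
[1.1.2.1.3.1] exactly-one(false, true) = true
[1.1.2.1.3] NOT true = false
[1.1.2.1] false OR false OR false = false
[1.1.2.2.1] false AND false = false
[1.1.2.2.2.2] false OR false = false
[1.1.2.2.2] true → false = false
[1.1.2.2] false OR false = false
[1.1.2] false OR false = false
[1.1] false OR false = false
[1] NOT false = true
[root] NOT true = false
Overall: false → disabled

Disabled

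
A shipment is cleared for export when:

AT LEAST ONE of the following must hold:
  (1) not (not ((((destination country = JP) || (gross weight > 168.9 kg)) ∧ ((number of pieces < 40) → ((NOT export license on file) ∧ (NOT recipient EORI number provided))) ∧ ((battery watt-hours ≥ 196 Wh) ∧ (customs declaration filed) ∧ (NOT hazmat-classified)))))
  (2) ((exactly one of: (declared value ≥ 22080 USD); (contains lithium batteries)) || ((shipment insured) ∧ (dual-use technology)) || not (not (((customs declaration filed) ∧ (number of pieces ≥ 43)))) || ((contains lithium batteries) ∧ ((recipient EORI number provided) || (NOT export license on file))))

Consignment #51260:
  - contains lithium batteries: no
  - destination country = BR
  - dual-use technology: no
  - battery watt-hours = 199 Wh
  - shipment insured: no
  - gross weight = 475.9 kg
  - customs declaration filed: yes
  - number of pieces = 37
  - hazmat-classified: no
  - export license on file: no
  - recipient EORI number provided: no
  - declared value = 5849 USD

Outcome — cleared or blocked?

Atomic conditions:
  destination country = JP: BR == JP is false
  gross weight > 168.9 kg: 475.9 > 168.9 is true
  number of pieces < 40: 37 < 40 is true
  NOT export license on file: no → true
  NOT recipient EORI number provided: no → true
  battery watt-hours ≥ 196 Wh: 199 ≥ 196 is true
  customs declaration filed: yes → true
  NOT hazmat-classified: no → true
  declared value ≥ 22080 USD: 5849 ≥ 22080 is false
  contains lithium batteries: no → false
  shipment insured: no → false
  dual-use technology: no → false
  number of pieces ≥ 43: 37 ≥ 43 is false
  recipient EORI number provided: no → false
Combine:
[1.1.1.1] false OR true = true
[1.1.1.2.2] true AND true = true
[1.1.1.2] true → true = true
[1.1.1.3] true AND true AND true = true
[1.1.1] true AND true AND true = true
[1.1] NOT true = false
[1] NOT false = true
[2.1] exactly-one(false, false) = false
[2.2] false AND false = false
[2.3.1.1] true AND false = false
[2.3.1] NOT false = true
[2.3] NOT true = false
[2.4.2] false OR true = true
[2.4] false AND true = false
[2] false OR false OR false OR false = false
[root] true OR false = true
Overall: true → cleared

Cleared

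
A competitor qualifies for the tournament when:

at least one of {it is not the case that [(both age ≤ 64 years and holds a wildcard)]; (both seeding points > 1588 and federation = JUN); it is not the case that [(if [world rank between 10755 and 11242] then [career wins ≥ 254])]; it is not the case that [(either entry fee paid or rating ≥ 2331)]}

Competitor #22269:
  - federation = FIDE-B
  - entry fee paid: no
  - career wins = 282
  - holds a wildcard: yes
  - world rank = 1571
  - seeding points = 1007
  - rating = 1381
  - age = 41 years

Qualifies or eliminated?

Qualifies

Atomic conditions:
  age ≤ 64 years: 41 ≤ 64 is true
  holds a wildcard: yes → true
  seeding points > 1588: 1007 > 1588 is false
  federation = JUN: FIDE-B == JUN is false
  world rank between 10755 and 11242: 1571 in [10755, 11242] is false
  career wins ≥ 254: 282 ≥ 254 is true
  entry fee paid: no → false
  rating ≥ 2331: 1381 ≥ 2331 is false
Combine:
[1.1] true AND true = true
[1] NOT true = false
[2] false AND false = false
[3.1] false → true (antecedent false ⇒ implication holds) = true
[3] NOT true = false
[4.1] false OR false = false
[4] NOT false = true
[root] false OR false OR false OR true = true
Overall: true → qualifies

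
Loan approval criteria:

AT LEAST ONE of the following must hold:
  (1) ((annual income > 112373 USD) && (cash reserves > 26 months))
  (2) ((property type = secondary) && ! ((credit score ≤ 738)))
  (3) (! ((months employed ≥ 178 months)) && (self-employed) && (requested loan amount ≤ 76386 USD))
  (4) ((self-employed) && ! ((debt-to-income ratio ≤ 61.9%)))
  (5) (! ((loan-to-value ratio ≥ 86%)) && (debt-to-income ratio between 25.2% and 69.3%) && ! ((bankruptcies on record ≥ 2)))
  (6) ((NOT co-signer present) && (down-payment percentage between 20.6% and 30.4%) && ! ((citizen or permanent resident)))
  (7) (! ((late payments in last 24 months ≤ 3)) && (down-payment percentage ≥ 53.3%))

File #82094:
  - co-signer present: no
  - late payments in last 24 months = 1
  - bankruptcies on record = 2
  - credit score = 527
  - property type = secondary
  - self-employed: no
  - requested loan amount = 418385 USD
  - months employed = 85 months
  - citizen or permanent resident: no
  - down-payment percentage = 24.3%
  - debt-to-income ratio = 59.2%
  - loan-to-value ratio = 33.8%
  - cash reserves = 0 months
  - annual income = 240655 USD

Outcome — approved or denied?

Approved

Atomic conditions:
  annual income > 112373 USD: 240655 > 112373 is true
  cash reserves > 26 months: 0 > 26 is false
  property type = secondary: secondary == secondary is true
  credit score ≤ 738: 527 ≤ 738 is true
  months employed ≥ 178 months: 85 ≥ 178 is false
  self-employed: no → false
  requested loan amount ≤ 76386 USD: 418385 ≤ 76386 is false
  debt-to-income ratio ≤ 61.9%: 59.2 ≤ 61.9 is true
  loan-to-value ratio ≥ 86%: 33.8 ≥ 86 is false
  debt-to-income ratio between 25.2% and 69.3%: 59.2 in [25.2, 69.3] is true
  bankruptcies on record ≥ 2: 2 ≥ 2 is true
  NOT co-signer present: no → true
  down-payment percentage between 20.6% and 30.4%: 24.3 in [20.6, 30.4] is true
  citizen or permanent resident: no → false
  late payments in last 24 months ≤ 3: 1 ≤ 3 is true
  down-payment percentage ≥ 53.3%: 24.3 ≥ 53.3 is false
Combine:
[1] true AND false = false
[2.2] NOT true = false
[2] true AND false = false
[3.1] NOT false = true
[3] true AND false AND false = false
[4.2] NOT true = false
[4] false AND false = false
[5.1] NOT false = true
[5.3] NOT true = false
[5] true AND true AND false = false
[6.3] NOT false = true
[6] true AND true AND true = true
[7.1] NOT true = false
[7] false AND false = false
[root] false OR false OR false OR false OR false OR true OR false = true
Overall: true → approved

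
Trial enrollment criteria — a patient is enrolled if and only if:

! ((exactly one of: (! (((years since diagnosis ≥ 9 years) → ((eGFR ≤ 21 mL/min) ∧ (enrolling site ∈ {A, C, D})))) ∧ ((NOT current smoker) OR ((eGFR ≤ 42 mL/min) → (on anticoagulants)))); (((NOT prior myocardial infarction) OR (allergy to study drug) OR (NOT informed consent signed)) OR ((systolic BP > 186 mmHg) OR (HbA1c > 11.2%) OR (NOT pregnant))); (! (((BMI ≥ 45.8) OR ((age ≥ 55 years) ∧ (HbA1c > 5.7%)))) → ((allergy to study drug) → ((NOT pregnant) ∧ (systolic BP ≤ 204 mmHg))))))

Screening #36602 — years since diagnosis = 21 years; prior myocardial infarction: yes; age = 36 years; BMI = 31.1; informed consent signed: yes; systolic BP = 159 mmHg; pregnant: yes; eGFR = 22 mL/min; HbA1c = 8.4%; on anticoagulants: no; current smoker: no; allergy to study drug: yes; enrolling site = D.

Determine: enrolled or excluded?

Atomic conditions:
  years since diagnosis ≥ 9 years: 21 ≥ 9 is true
  eGFR ≤ 21 mL/min: 22 ≤ 21 is false
  enrolling site ∈ {A, C, D}: D is in the set → true
  NOT current smoker: no → true
  eGFR ≤ 42 mL/min: 22 ≤ 42 is true
  on anticoagulants: no → false
  NOT prior myocardial infarction: yes → false
  allergy to study drug: yes → true
  NOT informed consent signed: yes → false
  systolic BP > 186 mmHg: 159 > 186 is false
  HbA1c > 11.2%: 8.4 > 11.2 is false
  NOT pregnant: yes → false
  BMI ≥ 45.8: 31.1 ≥ 45.8 is false
  age ≥ 55 years: 36 ≥ 55 is false
  HbA1c > 5.7%: 8.4 > 5.7 is true
  systolic BP ≤ 204 mmHg: 159 ≤ 204 is true
Combine:
[1.1.1.1.2] false AND true = false
[1.1.1.1] true → false = false
[1.1.1] NOT false = true
[1.1.2.2] true → false = false
[1.1.2] true OR false = true
[1.1] true AND true = true
[1.2.1] false OR true OR false = true
[1.2.2] false OR false OR false = false
[1.2] true OR false = true
[1.3.1.1.2] false AND true = false
[1.3.1.1] false OR false = false
[1.3.1] NOT false = true
[1.3.2.2] false AND true = false
[1.3.2] true → false = false
[1.3] true → false = false
[1] exactly-one(true, true, false) = false
[root] NOT false = true
Overall: true → enrolled

Enrolled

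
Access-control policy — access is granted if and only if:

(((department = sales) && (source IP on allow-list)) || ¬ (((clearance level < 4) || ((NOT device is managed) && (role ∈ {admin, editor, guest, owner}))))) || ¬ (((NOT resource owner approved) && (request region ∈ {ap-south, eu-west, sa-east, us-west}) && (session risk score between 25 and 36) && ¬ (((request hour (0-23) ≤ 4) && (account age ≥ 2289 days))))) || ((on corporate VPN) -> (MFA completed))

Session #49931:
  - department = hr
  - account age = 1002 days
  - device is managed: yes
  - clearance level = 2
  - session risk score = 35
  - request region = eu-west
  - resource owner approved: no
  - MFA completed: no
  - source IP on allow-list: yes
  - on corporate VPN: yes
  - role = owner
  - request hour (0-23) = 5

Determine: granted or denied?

Atomic conditions:
  department = sales: hr == sales is false
  source IP on allow-list: yes → true
  clearance level < 4: 2 < 4 is true
  NOT device is managed: yes → false
  role ∈ {admin, editor, guest, owner}: owner is in the set → true
  NOT resource owner approved: no → true
  request region ∈ {ap-south, eu-west, sa-east, us-west}: eu-west is in the set → true
  session risk score between 25 and 36: 35 in [25, 36] is true
  request hour (0-23) ≤ 4: 5 ≤ 4 is false
  account age ≥ 2289 days: 1002 ≥ 2289 is false
  on corporate VPN: yes → true
  MFA completed: no → false
Combine:
[1.1] false AND true = false
[1.2.1.2] false AND true = false
[1.2.1] true OR false = true
[1.2] NOT true = false
[1] false OR false = false
[2.1.4.1] false AND false = false
[2.1.4] NOT false = true
[2.1] true AND true AND true AND true = true
[2] NOT true = false
[3] true → false = false
[root] false OR false OR false = false
Overall: false → denied

Denied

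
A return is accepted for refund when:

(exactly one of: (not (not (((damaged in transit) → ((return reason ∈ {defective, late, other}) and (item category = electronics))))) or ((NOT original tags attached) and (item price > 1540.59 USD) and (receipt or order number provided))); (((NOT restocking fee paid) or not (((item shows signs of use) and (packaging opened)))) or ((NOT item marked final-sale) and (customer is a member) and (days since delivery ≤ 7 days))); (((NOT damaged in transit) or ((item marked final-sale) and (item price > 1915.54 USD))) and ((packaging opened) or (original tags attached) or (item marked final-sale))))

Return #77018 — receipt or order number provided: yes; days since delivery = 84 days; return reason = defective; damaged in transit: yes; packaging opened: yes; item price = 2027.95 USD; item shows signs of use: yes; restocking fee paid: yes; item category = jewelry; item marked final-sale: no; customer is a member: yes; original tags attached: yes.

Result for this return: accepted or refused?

Atomic conditions:
  damaged in transit: yes → true
  return reason ∈ {defective, late, other}: defective is in the set → true
  item category = electronics: jewelry == electronics is false
  NOT original tags attached: yes → false
  item price > 1540.59 USD: 2027.95 > 1540.59 is true
  receipt or order number provided: yes → true
  NOT restocking fee paid: yes → false
  item shows signs of use: yes → true
  packaging opened: yes → true
  NOT item marked final-sale: no → true
  customer is a member: yes → true
  days since delivery ≤ 7 days: 84 ≤ 7 is false
  NOT damaged in transit: yes → false
  item marked final-sale: no → false
  item price > 1915.54 USD: 2027.95 > 1915.54 is true
  original tags attached: yes → true
Combine:
[1.1.1.1.2] true AND false = false
[1.1.1.1] true → false = false
[1.1.1] NOT false = true
[1.1] NOT true = false
[1.2] false AND true AND true = false
[1] false OR false = false
[2.1.2.1] true AND true = true
[2.1.2] NOT true = false
[2.1] false OR false = false
[2.2] true AND true AND false = false
[2] false OR false = false
[3.1.2] false AND true = false
[3.1] false OR false = false
[3.2] true OR true OR false = true
[3] false AND true = false
[root] exactly-one(false, false, false) = false
Overall: false → refused

Refused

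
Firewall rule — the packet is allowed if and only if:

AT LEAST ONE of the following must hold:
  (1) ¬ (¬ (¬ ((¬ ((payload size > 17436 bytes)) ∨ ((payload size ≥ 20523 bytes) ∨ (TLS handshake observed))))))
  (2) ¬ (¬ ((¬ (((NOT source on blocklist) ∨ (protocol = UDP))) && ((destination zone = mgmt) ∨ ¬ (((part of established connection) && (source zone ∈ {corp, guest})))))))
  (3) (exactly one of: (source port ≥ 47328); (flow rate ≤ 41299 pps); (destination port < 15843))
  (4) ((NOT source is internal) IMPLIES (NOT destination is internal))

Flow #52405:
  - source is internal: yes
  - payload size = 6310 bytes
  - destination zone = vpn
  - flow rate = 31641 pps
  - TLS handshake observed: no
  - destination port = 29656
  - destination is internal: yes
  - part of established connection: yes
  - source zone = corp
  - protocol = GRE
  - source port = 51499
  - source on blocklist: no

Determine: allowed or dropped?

Atomic conditions:
  payload size > 17436 bytes: 6310 > 17436 is false
  payload size ≥ 20523 bytes: 6310 ≥ 20523 is false
  TLS handshake observed: no → false
  NOT source on blocklist: no → true
  protocol = UDP: GRE == UDP is false
  destination zone = mgmt: vpn == mgmt is false
  part of established connection: yes → true
  source zone ∈ {corp, guest}: corp is in the set → true
  source port ≥ 47328: 51499 ≥ 47328 is true
  flow rate ≤ 41299 pps: 31641 ≤ 41299 is true
  destination port < 15843: 29656 < 15843 is false
  NOT source is internal: yes → false
  NOT destination is internal: yes → false
Combine:
[1.1.1.1.1] NOT false = true
[1.1.1.1.2] false OR false = false
[1.1.1.1] true OR false = true
[1.1.1] NOT true = false
[1.1] NOT false = true
[1] NOT true = false
[2.1.1.1.1] true OR false = true
[2.1.1.1] NOT true = false
[2.1.1.2.2.1] true AND true = true
[2.1.1.2.2] NOT true = false
[2.1.1.2] false OR false = false
[2.1.1] false AND false = false
[2.1] NOT false = true
[2] NOT true = false
[3] exactly-one(true, true, false) = false
[4] false → false (antecedent false ⇒ implication holds) = true
[root] false OR false OR false OR true = true
Overall: true → allowed

Allowed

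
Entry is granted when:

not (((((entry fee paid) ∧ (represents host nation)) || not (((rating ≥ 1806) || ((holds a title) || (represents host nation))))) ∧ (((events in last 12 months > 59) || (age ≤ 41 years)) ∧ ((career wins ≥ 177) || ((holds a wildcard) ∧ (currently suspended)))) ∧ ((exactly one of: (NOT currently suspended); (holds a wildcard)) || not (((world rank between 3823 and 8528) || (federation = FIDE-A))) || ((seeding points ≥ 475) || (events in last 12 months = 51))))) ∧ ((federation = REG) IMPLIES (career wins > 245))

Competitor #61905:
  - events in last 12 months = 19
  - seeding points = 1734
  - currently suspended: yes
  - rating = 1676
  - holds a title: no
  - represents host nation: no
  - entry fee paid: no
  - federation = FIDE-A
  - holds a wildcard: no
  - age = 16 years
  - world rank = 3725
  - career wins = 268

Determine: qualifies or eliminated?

Atomic conditions:
  entry fee paid: no → false
  represents host nation: no → false
  rating ≥ 1806: 1676 ≥ 1806 is false
  holds a title: no → false
  events in last 12 months > 59: 19 > 59 is false
  age ≤ 41 years: 16 ≤ 41 is true
  career wins ≥ 177: 268 ≥ 177 is true
  holds a wildcard: no → false
  currently suspended: yes → true
  NOT currently suspended: yes → false
  world rank between 3823 and 8528: 3725 in [3823, 8528] is false
  federation = FIDE-A: FIDE-A == FIDE-A is true
  seeding points ≥ 475: 1734 ≥ 475 is true
  events in last 12 months = 51: 19 == 51 is false
  federation = REG: FIDE-A == REG is false
  career wins > 245: 268 > 245 is true
Combine:
[1.1.1.1] false AND false = false
[1.1.1.2.1.2] false OR false = false
[1.1.1.2.1] false OR false = false
[1.1.1.2] NOT false = true
[1.1.1] false OR true = true
[1.1.2.1] false OR true = true
[1.1.2.2.2] false AND true = false
[1.1.2.2] true OR false = true
[1.1.2] true AND true = true
[1.1.3.1] exactly-one(false, false) = false
[1.1.3.2.1] false OR true = true
[1.1.3.2] NOT true = false
[1.1.3.3] true OR false = true
[1.1.3] false OR false OR true = true
[1.1] true AND true AND true = true
[1] NOT true = false
[2] false → true (antecedent false ⇒ implication holds) = true
[root] false AND true = false
Overall: false → eliminated

Eliminated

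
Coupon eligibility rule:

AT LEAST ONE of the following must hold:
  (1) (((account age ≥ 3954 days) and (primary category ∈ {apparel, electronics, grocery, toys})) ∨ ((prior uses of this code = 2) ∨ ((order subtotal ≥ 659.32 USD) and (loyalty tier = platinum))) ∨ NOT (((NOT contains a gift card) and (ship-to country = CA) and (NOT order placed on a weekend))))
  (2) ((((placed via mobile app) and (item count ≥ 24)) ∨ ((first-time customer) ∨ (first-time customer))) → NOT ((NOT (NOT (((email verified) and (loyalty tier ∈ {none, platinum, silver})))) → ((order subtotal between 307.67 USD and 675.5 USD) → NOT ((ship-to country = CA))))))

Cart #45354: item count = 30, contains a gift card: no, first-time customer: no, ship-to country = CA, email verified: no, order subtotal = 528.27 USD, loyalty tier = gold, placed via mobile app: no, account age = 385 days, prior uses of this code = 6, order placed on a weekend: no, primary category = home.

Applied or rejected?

Atomic conditions:
  account age ≥ 3954 days: 385 ≥ 3954 is false
  primary category ∈ {apparel, electronics, grocery, toys}: home is not in the set → false
  prior uses of this code = 2: 6 == 2 is false
  order subtotal ≥ 659.32 USD: 528.27 ≥ 659.32 is false
  loyalty tier = platinum: gold == platinum is false
  NOT contains a gift card: no → true
  ship-to country = CA: CA == CA is true
  NOT order placed on a weekend: no → true
  placed via mobile app: no → false
  item count ≥ 24: 30 ≥ 24 is true
  first-time customer: no → false
  email verified: no → false
  loyalty tier ∈ {none, platinum, silver}: gold is not in the set → false
  order subtotal between 307.67 USD and 675.5 USD: 528.27 in [307.67, 675.5] is true
Combine:
[1.1] false AND false = false
[1.2.2] false AND false = false
[1.2] false OR false = false
[1.3.1] true AND true AND true = true
[1.3] NOT true = false
[1] false OR false OR false = false
[2.1.1] false AND true = false
[2.1.2] false OR false = false
[2.1] false OR false = false
[2.2.1.1.1.1] false AND false = false
[2.2.1.1.1] NOT false = true
[2.2.1.1] NOT true = false
[2.2.1.2.2] NOT true = false
[2.2.1.2] true → false = false
[2.2.1] false → false (antecedent false ⇒ implication holds) = true
[2.2] NOT true = false
[2] false → false (antecedent false ⇒ implication holds) = true
[root] false OR true = true
Overall: true → applied

Applied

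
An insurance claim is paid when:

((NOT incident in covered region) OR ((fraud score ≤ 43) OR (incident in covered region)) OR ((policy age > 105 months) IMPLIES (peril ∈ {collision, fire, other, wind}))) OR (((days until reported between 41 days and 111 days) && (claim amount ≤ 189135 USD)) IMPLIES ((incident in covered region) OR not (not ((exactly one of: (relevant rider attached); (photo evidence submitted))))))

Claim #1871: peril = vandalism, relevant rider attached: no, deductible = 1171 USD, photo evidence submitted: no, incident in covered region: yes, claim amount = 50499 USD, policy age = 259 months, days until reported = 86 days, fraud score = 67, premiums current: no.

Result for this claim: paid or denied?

Atomic conditions:
  NOT incident in covered region: yes → false
  fraud score ≤ 43: 67 ≤ 43 is false
  incident in covered region: yes → true
  policy age > 105 months: 259 > 105 is true
  peril ∈ {collision, fire, other, wind}: vandalism is not in the set → false
  days until reported between 41 days and 111 days: 86 in [41, 111] is true
  claim amount ≤ 189135 USD: 50499 ≤ 189135 is true
  relevant rider attached: no → false
  photo evidence submitted: no → false
Combine:
[1.2] false OR true = true
[1.3] true → false = false
[1] false OR true OR false = true
[2.1] true AND true = true
[2.2.2.1.1] exactly-one(false, false) = false
[2.2.2.1] NOT false = true
[2.2.2] NOT true = false
[2.2] true OR false = true
[2] true → true = true
[root] true OR true = true
Overall: true → paid

Paid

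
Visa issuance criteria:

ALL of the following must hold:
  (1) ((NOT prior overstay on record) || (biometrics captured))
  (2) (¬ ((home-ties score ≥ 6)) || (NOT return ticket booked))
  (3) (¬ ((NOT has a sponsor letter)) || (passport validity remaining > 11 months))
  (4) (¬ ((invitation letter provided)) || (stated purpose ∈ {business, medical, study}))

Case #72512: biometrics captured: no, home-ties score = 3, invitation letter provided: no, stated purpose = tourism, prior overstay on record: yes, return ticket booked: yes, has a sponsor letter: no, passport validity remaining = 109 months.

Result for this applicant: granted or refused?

Refused

Atomic conditions:
  NOT prior overstay on record: yes → false
  biometrics captured: no → false
  home-ties score ≥ 6: 3 ≥ 6 is false
  NOT return ticket booked: yes → false
  NOT has a sponsor letter: no → true
  passport validity remaining > 11 months: 109 > 11 is true
  invitation letter provided: no → false
  stated purpose ∈ {business, medical, study}: tourism is not in the set → false
Combine:
[1] false OR false = false
[2.1] NOT false = true
[2] true OR false = true
[3.1] NOT true = false
[3] false OR true = true
[4.1] NOT false = true
[4] true OR false = true
[root] false AND true AND true AND true = false
Overall: false → refused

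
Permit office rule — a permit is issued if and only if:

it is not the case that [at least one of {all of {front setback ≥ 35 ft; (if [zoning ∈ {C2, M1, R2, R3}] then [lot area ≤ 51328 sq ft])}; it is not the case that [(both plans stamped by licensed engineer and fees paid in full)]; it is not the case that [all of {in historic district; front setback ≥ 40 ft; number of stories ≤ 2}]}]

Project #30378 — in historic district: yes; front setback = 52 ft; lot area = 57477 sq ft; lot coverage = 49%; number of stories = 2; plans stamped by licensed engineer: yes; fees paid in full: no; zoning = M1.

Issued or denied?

Denied

Atomic conditions:
  front setback ≥ 35 ft: 52 ≥ 35 is true
  zoning ∈ {C2, M1, R2, R3}: M1 is in the set → true
  lot area ≤ 51328 sq ft: 57477 ≤ 51328 is false
  plans stamped by licensed engineer: yes → true
  fees paid in full: no → false
  in historic district: yes → true
  front setback ≥ 40 ft: 52 ≥ 40 is true
  number of stories ≤ 2: 2 ≤ 2 is true
Combine:
[1.1.2] true → false = false
[1.1] true AND false = false
[1.2.1] true AND false = false
[1.2] NOT false = true
[1.3.1] true AND true AND true = true
[1.3] NOT true = false
[1] false OR true OR false = true
[root] NOT true = false
Overall: false → denied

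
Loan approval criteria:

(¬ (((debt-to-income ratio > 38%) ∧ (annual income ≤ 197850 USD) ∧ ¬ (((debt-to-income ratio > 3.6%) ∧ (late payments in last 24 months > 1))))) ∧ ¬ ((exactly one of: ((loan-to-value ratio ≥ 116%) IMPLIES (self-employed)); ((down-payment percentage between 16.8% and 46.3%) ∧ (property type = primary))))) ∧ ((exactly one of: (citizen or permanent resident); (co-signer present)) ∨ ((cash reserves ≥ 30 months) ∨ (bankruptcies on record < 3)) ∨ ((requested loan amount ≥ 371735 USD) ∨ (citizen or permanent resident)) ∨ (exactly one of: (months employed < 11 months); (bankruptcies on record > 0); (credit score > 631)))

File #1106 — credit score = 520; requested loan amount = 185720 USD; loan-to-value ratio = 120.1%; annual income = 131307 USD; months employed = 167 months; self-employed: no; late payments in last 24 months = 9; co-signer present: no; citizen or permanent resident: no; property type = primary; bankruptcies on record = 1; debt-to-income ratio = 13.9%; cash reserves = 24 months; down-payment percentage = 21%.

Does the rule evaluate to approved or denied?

Denied

Atomic conditions:
  debt-to-income ratio > 38%: 13.9 > 38 is false
  annual income ≤ 197850 USD: 131307 ≤ 197850 is true
  debt-to-income ratio > 3.6%: 13.9 > 3.6 is true
  late payments in last 24 months > 1: 9 > 1 is true
  loan-to-value ratio ≥ 116%: 120.1 ≥ 116 is true
  self-employed: no → false
  down-payment percentage between 16.8% and 46.3%: 21 in [16.8, 46.3] is true
  property type = primary: primary == primary is true
  citizen or permanent resident: no → false
  co-signer present: no → false
  cash reserves ≥ 30 months: 24 ≥ 30 is false
  bankruptcies on record < 3: 1 < 3 is true
  requested loan amount ≥ 371735 USD: 185720 ≥ 371735 is false
  months employed < 11 months: 167 < 11 is false
  bankruptcies on record > 0: 1 > 0 is true
  credit score > 631: 520 > 631 is false
Combine:
[1.1.1.3.1] true AND true = true
[1.1.1.3] NOT true = false
[1.1.1] false AND true AND false = false
[1.1] NOT false = true
[1.2.1.1] true → false = false
[1.2.1.2] true AND true = true
[1.2.1] exactly-one(false, true) = true
[1.2] NOT true = false
[1] true AND false = false
[2.1] exactly-one(false, false) = false
[2.2] false OR true = true
[2.3] false OR false = false
[2.4] exactly-one(false, true, false) = true
[2] false OR true OR false OR true = true
[root] false AND true = false
Overall: false → denied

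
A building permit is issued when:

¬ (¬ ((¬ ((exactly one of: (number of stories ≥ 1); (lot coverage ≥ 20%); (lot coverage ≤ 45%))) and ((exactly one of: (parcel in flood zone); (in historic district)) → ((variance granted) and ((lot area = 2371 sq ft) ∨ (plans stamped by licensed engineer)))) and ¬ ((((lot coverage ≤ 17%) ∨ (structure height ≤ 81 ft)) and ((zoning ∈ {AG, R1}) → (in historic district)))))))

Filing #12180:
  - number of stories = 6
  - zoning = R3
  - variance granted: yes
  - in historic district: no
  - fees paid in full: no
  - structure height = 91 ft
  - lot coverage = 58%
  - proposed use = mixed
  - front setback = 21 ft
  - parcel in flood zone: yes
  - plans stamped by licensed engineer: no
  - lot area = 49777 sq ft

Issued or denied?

Atomic conditions:
  number of stories ≥ 1: 6 ≥ 1 is true
  lot coverage ≥ 20%: 58 ≥ 20 is true
  lot coverage ≤ 45%: 58 ≤ 45 is false
  parcel in flood zone: yes → true
  in historic district: no → false
  variance granted: yes → true
  lot area = 2371 sq ft: 49777 == 2371 is false
  plans stamped by licensed engineer: no → false
  lot coverage ≤ 17%: 58 ≤ 17 is false
  structure height ≤ 81 ft: 91 ≤ 81 is false
  zoning ∈ {AG, R1}: R3 is not in the set → false
Combine:
[1.1.1.1] exactly-one(true, true, false) = false
[1.1.1] NOT false = true
[1.1.2.1] exactly-one(true, false) = true
[1.1.2.2.2] false OR false = false
[1.1.2.2] true AND false = false
[1.1.2] true → false = false
[1.1.3.1.1] false OR false = false
[1.1.3.1.2] false → false (antecedent false ⇒ implication holds) = true
[1.1.3.1] false AND true = false
[1.1.3] NOT false = true
[1.1] true AND false AND true = false
[1] NOT false = true
[root] NOT true = false
Overall: false → denied

Denied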